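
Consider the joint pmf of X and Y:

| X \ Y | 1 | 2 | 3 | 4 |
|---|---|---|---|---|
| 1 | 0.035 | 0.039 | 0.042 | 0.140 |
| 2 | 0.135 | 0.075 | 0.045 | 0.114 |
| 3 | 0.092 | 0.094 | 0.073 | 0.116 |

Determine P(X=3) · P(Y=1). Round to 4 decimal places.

0.0983

P(X=3) = 0.092 + 0.094 + 0.073 + 0.116 = 0.375.
P(Y=1) = 0.035 + 0.135 + 0.092 = 0.262.
Product: 0.375 × 0.262 = 0.0983.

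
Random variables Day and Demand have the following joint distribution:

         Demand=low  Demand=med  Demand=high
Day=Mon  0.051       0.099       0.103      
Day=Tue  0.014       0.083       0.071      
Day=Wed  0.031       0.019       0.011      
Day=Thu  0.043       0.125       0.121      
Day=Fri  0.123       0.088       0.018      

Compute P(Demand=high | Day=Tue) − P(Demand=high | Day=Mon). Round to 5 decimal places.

P(Day=Tue) = 0.014 + 0.083 + 0.071 = 0.168; P(Demand=high | Day=Tue) = 0.071/0.168 = 0.422619.
P(Day=Mon) = 0.051 + 0.099 + 0.103 = 0.253; P(Demand=high | Day=Mon) = 0.103/0.253 = 0.407115.
Difference = 0.01550.

0.01550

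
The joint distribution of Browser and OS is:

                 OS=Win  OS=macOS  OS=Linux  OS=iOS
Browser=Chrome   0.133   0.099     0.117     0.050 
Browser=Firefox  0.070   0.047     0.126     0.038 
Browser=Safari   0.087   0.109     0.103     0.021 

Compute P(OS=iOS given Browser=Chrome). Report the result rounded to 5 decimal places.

0.12531

P(Browser=Chrome) = 0.133 + 0.099 + 0.117 + 0.050 = 0.399.
P(OS=iOS | Browser=Chrome) = 0.050/0.399 = 0.12531.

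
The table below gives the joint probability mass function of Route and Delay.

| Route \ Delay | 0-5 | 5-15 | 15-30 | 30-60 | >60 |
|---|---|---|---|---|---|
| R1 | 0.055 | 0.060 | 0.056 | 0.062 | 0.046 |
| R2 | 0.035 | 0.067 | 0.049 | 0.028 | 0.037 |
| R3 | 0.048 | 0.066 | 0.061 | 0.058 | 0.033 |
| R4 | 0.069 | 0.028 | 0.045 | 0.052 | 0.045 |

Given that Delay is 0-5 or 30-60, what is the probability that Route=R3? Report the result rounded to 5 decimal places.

0.26044

P(Delay=0-5) = 0.055 + 0.035 + 0.048 + 0.069 = 0.207.
P(Delay=30-60) = 0.062 + 0.028 + 0.058 + 0.052 = 0.200.
P(Delay ∈ {0-5, 30-60}) = 0.207 + 0.200 = 0.407; P(Route=R3, Delay ∈ {0-5, 30-60}) = 0.048 + 0.058 = 0.106.
P(Route=R3 | Delay ∈ {0-5, 30-60}) = 0.106/0.407 = 0.26044.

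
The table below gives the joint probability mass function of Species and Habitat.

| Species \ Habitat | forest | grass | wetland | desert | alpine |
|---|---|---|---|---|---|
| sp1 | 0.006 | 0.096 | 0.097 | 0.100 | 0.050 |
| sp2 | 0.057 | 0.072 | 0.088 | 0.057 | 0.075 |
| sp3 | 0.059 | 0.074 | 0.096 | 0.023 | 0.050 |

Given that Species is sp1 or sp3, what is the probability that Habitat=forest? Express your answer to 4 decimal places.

P(Species=sp1) = 0.006 + 0.096 + 0.097 + 0.100 + 0.050 = 0.349.
P(Species=sp3) = 0.059 + 0.074 + 0.096 + 0.023 + 0.050 = 0.302.
P(Species ∈ {sp1, sp3}) = 0.349 + 0.302 = 0.651; P(Habitat=forest, Species ∈ {sp1, sp3}) = 0.006 + 0.059 = 0.065.
P(Habitat=forest | Species ∈ {sp1, sp3}) = 0.065/0.651 = 0.0998.

0.0998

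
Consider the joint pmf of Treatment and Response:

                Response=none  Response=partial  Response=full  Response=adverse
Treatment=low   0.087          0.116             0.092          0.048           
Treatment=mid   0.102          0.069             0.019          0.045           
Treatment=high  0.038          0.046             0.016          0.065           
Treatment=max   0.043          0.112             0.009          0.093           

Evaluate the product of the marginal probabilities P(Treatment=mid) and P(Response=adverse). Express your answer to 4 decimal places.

0.0590

P(Treatment=mid) = 0.102 + 0.069 + 0.019 + 0.045 = 0.235.
P(Response=adverse) = 0.048 + 0.045 + 0.065 + 0.093 = 0.251.
Product: 0.235 × 0.251 = 0.0590.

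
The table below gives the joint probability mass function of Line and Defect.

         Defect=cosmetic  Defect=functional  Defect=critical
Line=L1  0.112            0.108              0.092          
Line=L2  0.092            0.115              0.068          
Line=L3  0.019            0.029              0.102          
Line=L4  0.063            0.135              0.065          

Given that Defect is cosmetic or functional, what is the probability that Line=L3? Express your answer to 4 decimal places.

P(Defect=cosmetic) = 0.112 + 0.092 + 0.019 + 0.063 = 0.286.
P(Defect=functional) = 0.108 + 0.115 + 0.029 + 0.135 = 0.387.
P(Defect ∈ {cosmetic, functional}) = 0.286 + 0.387 = 0.673; P(Line=L3, Defect ∈ {cosmetic, functional}) = 0.019 + 0.029 = 0.048.
P(Line=L3 | Defect ∈ {cosmetic, functional}) = 0.048/0.673 = 0.0713.

0.0713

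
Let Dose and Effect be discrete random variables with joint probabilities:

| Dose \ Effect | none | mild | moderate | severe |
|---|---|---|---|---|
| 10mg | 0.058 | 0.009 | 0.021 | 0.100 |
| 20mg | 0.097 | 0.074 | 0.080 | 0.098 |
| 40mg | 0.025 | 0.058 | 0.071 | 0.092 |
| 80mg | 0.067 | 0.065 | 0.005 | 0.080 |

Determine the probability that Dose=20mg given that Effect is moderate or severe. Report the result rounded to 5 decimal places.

P(Effect=moderate) = 0.021 + 0.080 + 0.071 + 0.005 = 0.177.
P(Effect=severe) = 0.100 + 0.098 + 0.092 + 0.080 = 0.370.
P(Effect ∈ {moderate, severe}) = 0.177 + 0.370 = 0.547; P(Dose=20mg, Effect ∈ {moderate, severe}) = 0.080 + 0.098 = 0.178.
P(Dose=20mg | Effect ∈ {moderate, severe}) = 0.178/0.547 = 0.32541.

0.32541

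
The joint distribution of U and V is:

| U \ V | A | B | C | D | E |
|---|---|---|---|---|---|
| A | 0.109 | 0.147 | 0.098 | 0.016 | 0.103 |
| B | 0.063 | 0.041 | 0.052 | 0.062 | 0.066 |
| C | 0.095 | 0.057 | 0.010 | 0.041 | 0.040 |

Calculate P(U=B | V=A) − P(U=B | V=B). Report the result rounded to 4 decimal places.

0.0686

P(V=A) = 0.109 + 0.063 + 0.095 = 0.267; P(U=B | V=A) = 0.063/0.267 = 0.23596.
P(V=B) = 0.147 + 0.041 + 0.057 = 0.245; P(U=B | V=B) = 0.041/0.245 = 0.16735.
Difference = 0.0686.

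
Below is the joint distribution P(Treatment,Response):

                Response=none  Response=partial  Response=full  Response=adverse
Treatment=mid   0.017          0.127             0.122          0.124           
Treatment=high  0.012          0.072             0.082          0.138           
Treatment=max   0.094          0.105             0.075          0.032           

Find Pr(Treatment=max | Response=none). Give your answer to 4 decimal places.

P(Response=none) = 0.017 + 0.012 + 0.094 = 0.123.
P(Treatment=max | Response=none) = 0.094/0.123 = 0.7642.

0.7642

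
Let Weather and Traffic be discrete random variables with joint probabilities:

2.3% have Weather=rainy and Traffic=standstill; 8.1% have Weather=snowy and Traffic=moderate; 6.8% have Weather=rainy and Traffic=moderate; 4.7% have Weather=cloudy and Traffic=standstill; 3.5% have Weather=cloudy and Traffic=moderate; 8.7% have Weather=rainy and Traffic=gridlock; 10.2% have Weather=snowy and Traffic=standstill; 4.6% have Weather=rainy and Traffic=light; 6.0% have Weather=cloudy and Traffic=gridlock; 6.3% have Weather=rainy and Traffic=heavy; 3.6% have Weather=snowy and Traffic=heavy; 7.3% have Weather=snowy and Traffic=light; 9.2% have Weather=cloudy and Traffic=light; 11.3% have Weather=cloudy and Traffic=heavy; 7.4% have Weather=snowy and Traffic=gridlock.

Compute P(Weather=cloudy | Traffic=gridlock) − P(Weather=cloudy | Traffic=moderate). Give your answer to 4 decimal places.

0.0813

P(Traffic=gridlock) = 0.060 + 0.087 + 0.074 = 0.221; P(Weather=cloudy | Traffic=gridlock) = 0.060/0.221 = 0.27149.
P(Traffic=moderate) = 0.035 + 0.068 + 0.081 = 0.184; P(Weather=cloudy | Traffic=moderate) = 0.035/0.184 = 0.19022.
Difference = 0.0813.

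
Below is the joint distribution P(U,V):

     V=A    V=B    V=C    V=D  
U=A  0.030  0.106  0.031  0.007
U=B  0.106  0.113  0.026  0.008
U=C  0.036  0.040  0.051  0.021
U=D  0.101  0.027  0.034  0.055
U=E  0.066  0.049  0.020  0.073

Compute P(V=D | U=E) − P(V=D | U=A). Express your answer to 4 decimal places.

P(U=E) = 0.066 + 0.049 + 0.020 + 0.073 = 0.208; P(V=D | U=E) = 0.073/0.208 = 0.35096.
P(U=A) = 0.030 + 0.106 + 0.031 + 0.007 = 0.174; P(V=D | U=A) = 0.007/0.174 = 0.04023.
Difference = 0.3107.

0.3107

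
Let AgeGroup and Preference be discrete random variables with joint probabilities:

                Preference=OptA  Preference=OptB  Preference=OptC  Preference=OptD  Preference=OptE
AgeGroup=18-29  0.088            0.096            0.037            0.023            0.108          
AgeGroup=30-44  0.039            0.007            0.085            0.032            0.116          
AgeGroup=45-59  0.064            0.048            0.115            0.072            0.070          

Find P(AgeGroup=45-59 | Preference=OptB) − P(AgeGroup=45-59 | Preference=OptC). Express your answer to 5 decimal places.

P(Preference=OptB) = 0.096 + 0.007 + 0.048 = 0.151; P(AgeGroup=45-59 | Preference=OptB) = 0.048/0.151 = 0.317881.
P(Preference=OptC) = 0.037 + 0.085 + 0.115 = 0.237; P(AgeGroup=45-59 | Preference=OptC) = 0.115/0.237 = 0.485232.
Difference = -0.16735.

-0.16735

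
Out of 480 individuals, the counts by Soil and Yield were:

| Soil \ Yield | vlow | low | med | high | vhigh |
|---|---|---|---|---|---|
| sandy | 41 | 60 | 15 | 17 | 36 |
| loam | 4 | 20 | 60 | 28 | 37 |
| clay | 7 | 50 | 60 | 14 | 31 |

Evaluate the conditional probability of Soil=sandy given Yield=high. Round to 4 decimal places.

Total with Yield=high: 17 + 28 + 14 = 59.
P(Soil=sandy | Yield=high) = 17/59 = 0.2881.

0.2881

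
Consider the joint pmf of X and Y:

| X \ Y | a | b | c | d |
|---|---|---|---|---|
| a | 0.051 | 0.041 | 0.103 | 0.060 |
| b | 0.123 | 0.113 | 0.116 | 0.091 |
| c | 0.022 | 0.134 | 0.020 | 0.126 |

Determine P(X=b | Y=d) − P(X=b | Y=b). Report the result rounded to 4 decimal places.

-0.0638

P(Y=d) = 0.060 + 0.091 + 0.126 = 0.277; P(X=b | Y=d) = 0.091/0.277 = 0.32852.
P(Y=b) = 0.041 + 0.113 + 0.134 = 0.288; P(X=b | Y=b) = 0.113/0.288 = 0.39236.
Difference = -0.0638.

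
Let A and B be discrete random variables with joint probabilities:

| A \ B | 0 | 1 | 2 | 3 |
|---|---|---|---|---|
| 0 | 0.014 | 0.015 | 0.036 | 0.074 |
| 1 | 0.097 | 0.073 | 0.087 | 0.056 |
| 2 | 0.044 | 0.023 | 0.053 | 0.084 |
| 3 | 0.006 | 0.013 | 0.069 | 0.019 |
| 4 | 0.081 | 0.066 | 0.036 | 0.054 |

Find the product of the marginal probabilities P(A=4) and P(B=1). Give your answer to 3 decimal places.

P(A=4) = 0.081 + 0.066 + 0.036 + 0.054 = 0.237.
P(B=1) = 0.015 + 0.073 + 0.023 + 0.013 + 0.066 = 0.190.
Product: 0.237 × 0.190 = 0.045.

0.045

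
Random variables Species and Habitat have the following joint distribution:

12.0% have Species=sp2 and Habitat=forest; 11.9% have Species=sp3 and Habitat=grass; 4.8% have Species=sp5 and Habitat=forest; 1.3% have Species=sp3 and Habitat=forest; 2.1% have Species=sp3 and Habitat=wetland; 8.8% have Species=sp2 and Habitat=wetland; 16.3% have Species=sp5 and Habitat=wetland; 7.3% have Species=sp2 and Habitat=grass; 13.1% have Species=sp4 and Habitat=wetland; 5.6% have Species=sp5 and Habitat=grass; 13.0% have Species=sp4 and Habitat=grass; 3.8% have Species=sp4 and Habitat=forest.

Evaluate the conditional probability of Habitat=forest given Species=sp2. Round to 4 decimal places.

P(Species=sp2) = 0.120 + 0.073 + 0.088 = 0.281.
P(Habitat=forest | Species=sp2) = 0.120/0.281 = 0.4270.

0.4270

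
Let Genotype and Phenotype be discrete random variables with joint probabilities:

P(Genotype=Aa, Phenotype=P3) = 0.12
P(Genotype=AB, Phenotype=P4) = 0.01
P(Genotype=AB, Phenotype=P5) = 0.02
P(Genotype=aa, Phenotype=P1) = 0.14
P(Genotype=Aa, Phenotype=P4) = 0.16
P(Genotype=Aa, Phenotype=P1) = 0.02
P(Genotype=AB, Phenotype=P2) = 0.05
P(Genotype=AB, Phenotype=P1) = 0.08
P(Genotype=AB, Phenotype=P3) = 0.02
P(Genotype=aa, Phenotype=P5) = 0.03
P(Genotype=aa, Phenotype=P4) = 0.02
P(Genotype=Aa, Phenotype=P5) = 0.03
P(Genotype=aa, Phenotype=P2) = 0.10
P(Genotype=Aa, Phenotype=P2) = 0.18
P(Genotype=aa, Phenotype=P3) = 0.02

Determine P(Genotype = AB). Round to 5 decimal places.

P(Genotype=AB) = 0.08 + 0.05 + 0.02 + 0.01 + 0.02 = 0.18.

0.18000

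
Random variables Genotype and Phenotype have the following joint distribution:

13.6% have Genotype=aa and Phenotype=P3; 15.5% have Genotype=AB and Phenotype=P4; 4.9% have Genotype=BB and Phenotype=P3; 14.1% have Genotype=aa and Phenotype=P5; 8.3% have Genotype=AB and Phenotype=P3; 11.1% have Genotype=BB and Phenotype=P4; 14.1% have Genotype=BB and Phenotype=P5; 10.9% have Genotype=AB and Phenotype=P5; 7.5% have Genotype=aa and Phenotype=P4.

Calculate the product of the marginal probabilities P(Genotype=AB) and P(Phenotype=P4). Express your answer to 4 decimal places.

0.1183

P(Genotype=AB) = 0.083 + 0.155 + 0.109 = 0.347.
P(Phenotype=P4) = 0.075 + 0.155 + 0.111 = 0.341.
Product: 0.347 × 0.341 = 0.1183.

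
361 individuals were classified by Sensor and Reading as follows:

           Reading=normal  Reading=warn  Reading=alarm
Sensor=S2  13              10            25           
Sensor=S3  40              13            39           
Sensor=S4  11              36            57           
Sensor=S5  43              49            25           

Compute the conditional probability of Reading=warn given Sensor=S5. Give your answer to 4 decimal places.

Total with Sensor=S5: 43 + 49 + 25 = 117.
P(Reading=warn | Sensor=S5) = 49/117 = 0.4188.

0.4188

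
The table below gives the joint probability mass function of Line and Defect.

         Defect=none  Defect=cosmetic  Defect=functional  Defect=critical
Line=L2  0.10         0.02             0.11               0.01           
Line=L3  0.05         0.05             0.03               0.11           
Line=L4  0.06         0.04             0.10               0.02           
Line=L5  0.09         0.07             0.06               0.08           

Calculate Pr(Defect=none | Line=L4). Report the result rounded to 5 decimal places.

0.27273

P(Line=L4) = 0.06 + 0.04 + 0.10 + 0.02 = 0.22.
P(Defect=none | Line=L4) = 0.06/0.22 = 0.27273.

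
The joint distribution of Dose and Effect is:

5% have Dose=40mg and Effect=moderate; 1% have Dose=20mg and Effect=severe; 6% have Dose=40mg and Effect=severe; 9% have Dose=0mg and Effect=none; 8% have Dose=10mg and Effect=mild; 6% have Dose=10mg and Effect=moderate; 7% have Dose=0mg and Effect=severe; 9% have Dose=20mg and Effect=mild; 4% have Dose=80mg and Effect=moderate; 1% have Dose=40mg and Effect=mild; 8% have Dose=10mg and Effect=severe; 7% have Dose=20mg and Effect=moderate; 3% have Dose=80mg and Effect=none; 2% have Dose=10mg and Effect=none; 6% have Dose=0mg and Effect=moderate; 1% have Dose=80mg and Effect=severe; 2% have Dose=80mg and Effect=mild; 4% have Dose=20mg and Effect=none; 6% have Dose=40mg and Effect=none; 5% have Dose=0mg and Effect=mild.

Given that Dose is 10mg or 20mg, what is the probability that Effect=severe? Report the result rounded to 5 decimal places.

0.20000

P(Dose=10mg) = 0.02 + 0.08 + 0.06 + 0.08 = 0.24.
P(Dose=20mg) = 0.04 + 0.09 + 0.07 + 0.01 = 0.21.
P(Dose ∈ {10mg, 20mg}) = 0.24 + 0.21 = 0.45; P(Effect=severe, Dose ∈ {10mg, 20mg}) = 0.08 + 0.01 = 0.09.
P(Effect=severe | Dose ∈ {10mg, 20mg}) = 0.09/0.45 = 0.20000.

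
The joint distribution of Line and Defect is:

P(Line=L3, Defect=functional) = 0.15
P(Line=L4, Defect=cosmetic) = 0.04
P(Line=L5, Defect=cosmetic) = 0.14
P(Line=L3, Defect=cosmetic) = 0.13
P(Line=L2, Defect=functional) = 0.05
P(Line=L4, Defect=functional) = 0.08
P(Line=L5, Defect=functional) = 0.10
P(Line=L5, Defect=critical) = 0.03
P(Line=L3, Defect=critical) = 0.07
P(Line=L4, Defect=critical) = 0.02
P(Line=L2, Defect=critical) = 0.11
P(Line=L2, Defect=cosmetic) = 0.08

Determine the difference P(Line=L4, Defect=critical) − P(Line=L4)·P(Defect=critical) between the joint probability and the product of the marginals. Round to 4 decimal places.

-0.0122

P(Line=L4) = 0.04 + 0.08 + 0.02 = 0.14.
P(Defect=critical) = 0.11 + 0.07 + 0.02 + 0.03 = 0.23.
P(Line=L4, Defect=critical) − P(Line=L4)P(Defect=critical) = 0.02 − 0.14×0.23 = -0.0122.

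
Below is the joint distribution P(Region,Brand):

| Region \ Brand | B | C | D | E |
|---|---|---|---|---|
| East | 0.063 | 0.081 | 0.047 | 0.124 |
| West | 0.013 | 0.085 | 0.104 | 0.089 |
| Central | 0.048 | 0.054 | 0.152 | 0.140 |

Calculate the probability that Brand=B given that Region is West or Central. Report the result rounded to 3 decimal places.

P(Region=West) = 0.013 + 0.085 + 0.104 + 0.089 = 0.291.
P(Region=Central) = 0.048 + 0.054 + 0.152 + 0.140 = 0.394.
P(Region ∈ {West, Central}) = 0.291 + 0.394 = 0.685; P(Brand=B, Region ∈ {West, Central}) = 0.013 + 0.048 = 0.061.
P(Brand=B | Region ∈ {West, Central}) = 0.061/0.685 = 0.089.

0.089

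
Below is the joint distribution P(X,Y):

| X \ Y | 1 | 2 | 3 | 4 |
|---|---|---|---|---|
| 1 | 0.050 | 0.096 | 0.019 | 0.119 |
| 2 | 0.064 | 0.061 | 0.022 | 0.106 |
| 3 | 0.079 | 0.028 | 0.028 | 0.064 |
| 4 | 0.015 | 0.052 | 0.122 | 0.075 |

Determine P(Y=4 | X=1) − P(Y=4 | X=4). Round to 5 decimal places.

P(X=1) = 0.050 + 0.096 + 0.019 + 0.119 = 0.284; P(Y=4 | X=1) = 0.119/0.284 = 0.419014.
P(X=4) = 0.015 + 0.052 + 0.122 + 0.075 = 0.264; P(Y=4 | X=4) = 0.075/0.264 = 0.284091.
Difference = 0.13492.

0.13492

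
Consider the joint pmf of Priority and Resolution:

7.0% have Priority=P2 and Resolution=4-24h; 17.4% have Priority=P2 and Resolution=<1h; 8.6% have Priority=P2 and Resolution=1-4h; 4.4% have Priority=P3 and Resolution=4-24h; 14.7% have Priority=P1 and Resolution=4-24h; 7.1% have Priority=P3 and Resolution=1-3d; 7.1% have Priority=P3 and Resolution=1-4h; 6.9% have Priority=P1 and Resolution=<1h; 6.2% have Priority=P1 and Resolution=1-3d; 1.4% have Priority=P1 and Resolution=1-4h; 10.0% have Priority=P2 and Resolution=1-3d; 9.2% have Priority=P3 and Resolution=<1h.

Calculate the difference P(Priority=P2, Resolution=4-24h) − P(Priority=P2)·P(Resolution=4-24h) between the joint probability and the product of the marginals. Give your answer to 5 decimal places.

-0.04223

P(Priority=P2) = 0.174 + 0.086 + 0.070 + 0.100 = 0.430.
P(Resolution=4-24h) = 0.147 + 0.070 + 0.044 = 0.261.
P(Priority=P2, Resolution=4-24h) − P(Priority=P2)P(Resolution=4-24h) = 0.070 − 0.430×0.261 = -0.04223.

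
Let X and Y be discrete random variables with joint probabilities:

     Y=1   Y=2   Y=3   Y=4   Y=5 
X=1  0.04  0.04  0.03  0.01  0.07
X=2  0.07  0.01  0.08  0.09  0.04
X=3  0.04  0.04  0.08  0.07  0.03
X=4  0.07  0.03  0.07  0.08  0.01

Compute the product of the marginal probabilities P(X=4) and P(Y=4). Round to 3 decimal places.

P(X=4) = 0.07 + 0.03 + 0.07 + 0.08 + 0.01 = 0.26.
P(Y=4) = 0.01 + 0.09 + 0.07 + 0.08 = 0.25.
Product: 0.26 × 0.25 = 0.065.

0.065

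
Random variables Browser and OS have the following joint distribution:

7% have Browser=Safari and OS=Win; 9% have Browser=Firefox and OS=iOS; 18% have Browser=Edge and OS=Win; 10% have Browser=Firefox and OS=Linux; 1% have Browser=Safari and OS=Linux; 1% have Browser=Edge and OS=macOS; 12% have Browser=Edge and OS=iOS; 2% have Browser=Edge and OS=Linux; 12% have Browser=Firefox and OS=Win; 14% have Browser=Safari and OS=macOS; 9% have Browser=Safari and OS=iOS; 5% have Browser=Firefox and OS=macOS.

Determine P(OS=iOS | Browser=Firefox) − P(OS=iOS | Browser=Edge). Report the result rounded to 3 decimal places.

-0.114

P(Browser=Firefox) = 0.12 + 0.05 + 0.10 + 0.09 = 0.36; P(OS=iOS | Browser=Firefox) = 0.09/0.36 = 0.2500.
P(Browser=Edge) = 0.18 + 0.01 + 0.02 + 0.12 = 0.33; P(OS=iOS | Browser=Edge) = 0.12/0.33 = 0.3636.
Difference = -0.114.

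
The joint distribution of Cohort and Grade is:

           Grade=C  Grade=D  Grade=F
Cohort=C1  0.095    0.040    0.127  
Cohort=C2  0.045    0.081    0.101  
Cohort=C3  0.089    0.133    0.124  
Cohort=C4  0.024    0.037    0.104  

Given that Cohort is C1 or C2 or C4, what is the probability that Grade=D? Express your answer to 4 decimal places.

0.2416

P(Cohort=C1) = 0.095 + 0.040 + 0.127 = 0.262.
P(Cohort=C2) = 0.045 + 0.081 + 0.101 = 0.227.
P(Cohort=C4) = 0.024 + 0.037 + 0.104 = 0.165.
P(Cohort ∈ {C1, C2, C4}) = 0.262 + 0.227 + 0.165 = 0.654; P(Grade=D, Cohort ∈ {C1, C2, C4}) = 0.040 + 0.081 + 0.037 = 0.158.
P(Grade=D | Cohort ∈ {C1, C2, C4}) = 0.158/0.654 = 0.2416.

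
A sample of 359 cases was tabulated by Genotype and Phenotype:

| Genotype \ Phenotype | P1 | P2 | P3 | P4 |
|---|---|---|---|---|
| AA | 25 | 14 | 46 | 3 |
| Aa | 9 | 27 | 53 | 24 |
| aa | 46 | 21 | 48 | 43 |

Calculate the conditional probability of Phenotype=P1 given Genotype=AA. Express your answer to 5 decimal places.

Total with Genotype=AA: 25 + 14 + 46 + 3 = 88.
P(Phenotype=P1 | Genotype=AA) = 25/88 = 0.28409.

0.28409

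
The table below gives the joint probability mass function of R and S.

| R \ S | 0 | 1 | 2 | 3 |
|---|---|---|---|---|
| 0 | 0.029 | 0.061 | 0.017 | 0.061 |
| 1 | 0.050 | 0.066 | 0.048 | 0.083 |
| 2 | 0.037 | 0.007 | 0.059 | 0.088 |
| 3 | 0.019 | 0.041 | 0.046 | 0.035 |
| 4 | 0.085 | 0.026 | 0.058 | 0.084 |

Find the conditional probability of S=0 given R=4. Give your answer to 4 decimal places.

P(R=4) = 0.085 + 0.026 + 0.058 + 0.084 = 0.253.
P(S=0 | R=4) = 0.085/0.253 = 0.3360.

0.3360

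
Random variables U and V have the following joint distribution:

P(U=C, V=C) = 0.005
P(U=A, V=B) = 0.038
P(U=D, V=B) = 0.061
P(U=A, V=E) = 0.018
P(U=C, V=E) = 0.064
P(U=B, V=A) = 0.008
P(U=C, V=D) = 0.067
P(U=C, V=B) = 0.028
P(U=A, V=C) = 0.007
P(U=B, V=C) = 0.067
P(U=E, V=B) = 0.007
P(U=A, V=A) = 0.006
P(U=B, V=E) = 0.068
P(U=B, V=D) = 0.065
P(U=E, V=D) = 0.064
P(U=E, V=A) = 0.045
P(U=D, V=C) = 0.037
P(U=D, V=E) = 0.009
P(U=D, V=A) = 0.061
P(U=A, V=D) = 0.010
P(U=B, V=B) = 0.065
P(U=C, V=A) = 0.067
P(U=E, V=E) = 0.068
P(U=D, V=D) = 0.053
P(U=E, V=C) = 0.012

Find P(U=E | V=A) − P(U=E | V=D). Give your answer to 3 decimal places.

-0.006

P(V=A) = 0.006 + 0.008 + 0.067 + 0.061 + 0.045 = 0.187; P(U=E | V=A) = 0.045/0.187 = 0.2406.
P(V=D) = 0.010 + 0.065 + 0.067 + 0.053 + 0.064 = 0.259; P(U=E | V=D) = 0.064/0.259 = 0.2471.
Difference = -0.006.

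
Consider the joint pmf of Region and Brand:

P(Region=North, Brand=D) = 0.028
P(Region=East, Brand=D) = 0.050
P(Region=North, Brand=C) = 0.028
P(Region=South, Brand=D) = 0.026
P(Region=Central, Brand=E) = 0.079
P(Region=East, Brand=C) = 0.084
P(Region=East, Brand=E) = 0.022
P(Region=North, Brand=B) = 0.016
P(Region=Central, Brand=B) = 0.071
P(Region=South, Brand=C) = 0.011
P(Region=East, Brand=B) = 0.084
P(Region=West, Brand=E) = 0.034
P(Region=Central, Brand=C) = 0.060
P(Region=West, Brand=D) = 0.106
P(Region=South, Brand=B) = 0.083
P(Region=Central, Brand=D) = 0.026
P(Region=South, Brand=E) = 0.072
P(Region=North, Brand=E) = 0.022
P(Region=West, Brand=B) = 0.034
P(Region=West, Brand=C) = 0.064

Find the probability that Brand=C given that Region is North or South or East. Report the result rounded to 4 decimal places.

0.2338

P(Region=North) = 0.016 + 0.028 + 0.028 + 0.022 = 0.094.
P(Region=South) = 0.083 + 0.011 + 0.026 + 0.072 = 0.192.
P(Region=East) = 0.084 + 0.084 + 0.050 + 0.022 = 0.240.
P(Region ∈ {North, South, East}) = 0.094 + 0.192 + 0.240 = 0.526; P(Brand=C, Region ∈ {North, South, East}) = 0.028 + 0.011 + 0.084 = 0.123.
P(Brand=C | Region ∈ {North, South, East}) = 0.123/0.526 = 0.2338.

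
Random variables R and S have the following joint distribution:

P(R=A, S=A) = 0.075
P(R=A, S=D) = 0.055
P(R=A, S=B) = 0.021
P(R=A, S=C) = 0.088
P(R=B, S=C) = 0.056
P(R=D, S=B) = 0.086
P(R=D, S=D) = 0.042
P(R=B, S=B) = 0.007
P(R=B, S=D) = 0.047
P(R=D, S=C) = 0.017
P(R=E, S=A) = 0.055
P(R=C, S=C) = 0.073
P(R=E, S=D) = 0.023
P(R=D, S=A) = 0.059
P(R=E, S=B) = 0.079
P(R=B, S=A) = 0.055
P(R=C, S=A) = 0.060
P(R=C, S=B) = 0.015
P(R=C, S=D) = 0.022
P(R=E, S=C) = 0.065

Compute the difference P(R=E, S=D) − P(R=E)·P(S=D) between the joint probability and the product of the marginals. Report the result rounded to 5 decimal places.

-0.01896

P(R=E) = 0.055 + 0.079 + 0.065 + 0.023 = 0.222.
P(S=D) = 0.055 + 0.047 + 0.022 + 0.042 + 0.023 = 0.189.
P(R=E, S=D) − P(R=E)P(S=D) = 0.023 − 0.222×0.189 = -0.01896.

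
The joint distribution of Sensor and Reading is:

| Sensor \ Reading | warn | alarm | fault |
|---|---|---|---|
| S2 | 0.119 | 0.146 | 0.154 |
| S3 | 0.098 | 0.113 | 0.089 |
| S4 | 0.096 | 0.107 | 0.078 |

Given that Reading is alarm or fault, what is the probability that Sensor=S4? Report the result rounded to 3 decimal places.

P(Reading=alarm) = 0.146 + 0.113 + 0.107 = 0.366.
P(Reading=fault) = 0.154 + 0.089 + 0.078 = 0.321.
P(Reading ∈ {alarm, fault}) = 0.366 + 0.321 = 0.687; P(Sensor=S4, Reading ∈ {alarm, fault}) = 0.107 + 0.078 = 0.185.
P(Sensor=S4 | Reading ∈ {alarm, fault}) = 0.185/0.687 = 0.269.

0.269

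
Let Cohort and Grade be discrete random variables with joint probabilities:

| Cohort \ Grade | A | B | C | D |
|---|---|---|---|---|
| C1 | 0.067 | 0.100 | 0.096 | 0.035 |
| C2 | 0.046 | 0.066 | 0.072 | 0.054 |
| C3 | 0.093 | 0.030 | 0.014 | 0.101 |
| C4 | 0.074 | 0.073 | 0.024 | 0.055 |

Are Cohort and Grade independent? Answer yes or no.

no

P(Cohort=C3) = 0.238 and P(Grade=D) = 0.245, so their product is 0.05831, but P(Cohort=C3, Grade=D) = 0.101. Since these differ, Cohort and Grade are not independent.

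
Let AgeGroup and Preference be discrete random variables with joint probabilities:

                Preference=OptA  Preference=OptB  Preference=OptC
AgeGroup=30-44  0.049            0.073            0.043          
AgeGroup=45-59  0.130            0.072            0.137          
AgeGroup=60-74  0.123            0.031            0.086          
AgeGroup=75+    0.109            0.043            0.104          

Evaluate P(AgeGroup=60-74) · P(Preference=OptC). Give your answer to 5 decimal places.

P(AgeGroup=60-74) = 0.123 + 0.031 + 0.086 = 0.240.
P(Preference=OptC) = 0.043 + 0.137 + 0.086 + 0.104 = 0.370.
Product: 0.240 × 0.370 = 0.08880.

0.08880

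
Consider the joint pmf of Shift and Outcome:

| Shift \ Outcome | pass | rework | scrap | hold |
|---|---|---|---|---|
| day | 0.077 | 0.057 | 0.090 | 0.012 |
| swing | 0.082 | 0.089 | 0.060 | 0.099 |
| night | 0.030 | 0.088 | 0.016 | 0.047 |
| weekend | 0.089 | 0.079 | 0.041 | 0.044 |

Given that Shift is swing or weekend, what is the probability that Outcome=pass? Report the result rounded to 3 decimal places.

0.293

P(Shift=swing) = 0.082 + 0.089 + 0.060 + 0.099 = 0.330.
P(Shift=weekend) = 0.089 + 0.079 + 0.041 + 0.044 = 0.253.
P(Shift ∈ {swing, weekend}) = 0.330 + 0.253 = 0.583; P(Outcome=pass, Shift ∈ {swing, weekend}) = 0.082 + 0.089 = 0.171.
P(Outcome=pass | Shift ∈ {swing, weekend}) = 0.171/0.583 = 0.293.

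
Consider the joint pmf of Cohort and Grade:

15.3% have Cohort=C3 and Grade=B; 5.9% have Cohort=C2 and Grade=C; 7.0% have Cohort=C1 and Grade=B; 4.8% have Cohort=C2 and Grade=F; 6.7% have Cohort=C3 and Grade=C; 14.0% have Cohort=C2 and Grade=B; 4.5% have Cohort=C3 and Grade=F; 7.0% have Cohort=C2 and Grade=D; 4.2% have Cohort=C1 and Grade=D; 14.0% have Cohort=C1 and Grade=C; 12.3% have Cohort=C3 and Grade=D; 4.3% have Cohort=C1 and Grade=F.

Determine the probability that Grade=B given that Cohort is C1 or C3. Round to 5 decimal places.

P(Cohort=C1) = 0.070 + 0.140 + 0.042 + 0.043 = 0.295.
P(Cohort=C3) = 0.153 + 0.067 + 0.123 + 0.045 = 0.388.
P(Cohort ∈ {C1, C3}) = 0.295 + 0.388 = 0.683; P(Grade=B, Cohort ∈ {C1, C3}) = 0.070 + 0.153 = 0.223.
P(Grade=B | Cohort ∈ {C1, C3}) = 0.223/0.683 = 0.32650.

0.32650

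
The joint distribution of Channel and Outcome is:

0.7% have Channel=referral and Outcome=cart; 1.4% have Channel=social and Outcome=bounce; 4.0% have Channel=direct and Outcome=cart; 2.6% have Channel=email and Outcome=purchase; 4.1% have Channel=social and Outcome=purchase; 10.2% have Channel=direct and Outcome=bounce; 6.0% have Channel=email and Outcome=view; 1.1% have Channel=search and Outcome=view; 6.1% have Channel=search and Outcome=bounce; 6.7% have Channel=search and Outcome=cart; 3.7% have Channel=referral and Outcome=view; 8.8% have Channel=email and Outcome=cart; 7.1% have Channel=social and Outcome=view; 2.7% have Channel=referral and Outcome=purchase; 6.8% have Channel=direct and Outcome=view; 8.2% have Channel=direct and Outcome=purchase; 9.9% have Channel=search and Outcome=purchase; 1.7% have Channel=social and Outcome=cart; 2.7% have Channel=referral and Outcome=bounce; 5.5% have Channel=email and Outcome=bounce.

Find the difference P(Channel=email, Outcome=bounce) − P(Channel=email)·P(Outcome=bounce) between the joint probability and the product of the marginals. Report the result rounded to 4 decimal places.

-0.0043

P(Channel=email) = 0.055 + 0.060 + 0.088 + 0.026 = 0.229.
P(Outcome=bounce) = 0.055 + 0.061 + 0.014 + 0.102 + 0.027 = 0.259.
P(Channel=email, Outcome=bounce) − P(Channel=email)P(Outcome=bounce) = 0.055 − 0.229×0.259 = -0.0043.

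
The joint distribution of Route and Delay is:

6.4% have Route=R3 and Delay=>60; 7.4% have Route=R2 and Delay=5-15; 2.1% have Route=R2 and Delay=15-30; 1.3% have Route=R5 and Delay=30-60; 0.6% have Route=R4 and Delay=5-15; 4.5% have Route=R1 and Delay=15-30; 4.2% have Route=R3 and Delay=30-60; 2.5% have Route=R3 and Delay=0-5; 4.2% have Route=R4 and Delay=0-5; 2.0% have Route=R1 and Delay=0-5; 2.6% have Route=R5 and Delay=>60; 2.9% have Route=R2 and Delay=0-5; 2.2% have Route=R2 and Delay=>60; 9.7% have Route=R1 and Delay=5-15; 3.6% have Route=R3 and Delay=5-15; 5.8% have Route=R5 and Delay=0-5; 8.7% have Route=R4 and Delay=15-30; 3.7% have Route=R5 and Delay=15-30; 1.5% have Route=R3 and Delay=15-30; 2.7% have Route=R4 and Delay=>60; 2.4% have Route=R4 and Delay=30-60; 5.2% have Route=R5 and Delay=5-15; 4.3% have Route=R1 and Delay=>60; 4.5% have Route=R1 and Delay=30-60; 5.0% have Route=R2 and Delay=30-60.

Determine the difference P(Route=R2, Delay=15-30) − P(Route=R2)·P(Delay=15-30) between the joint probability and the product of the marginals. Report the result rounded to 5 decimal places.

-0.01918

P(Route=R2) = 0.029 + 0.074 + 0.021 + 0.050 + 0.022 = 0.196.
P(Delay=15-30) = 0.045 + 0.021 + 0.015 + 0.087 + 0.037 = 0.205.
P(Route=R2, Delay=15-30) − P(Route=R2)P(Delay=15-30) = 0.021 − 0.196×0.205 = -0.01918.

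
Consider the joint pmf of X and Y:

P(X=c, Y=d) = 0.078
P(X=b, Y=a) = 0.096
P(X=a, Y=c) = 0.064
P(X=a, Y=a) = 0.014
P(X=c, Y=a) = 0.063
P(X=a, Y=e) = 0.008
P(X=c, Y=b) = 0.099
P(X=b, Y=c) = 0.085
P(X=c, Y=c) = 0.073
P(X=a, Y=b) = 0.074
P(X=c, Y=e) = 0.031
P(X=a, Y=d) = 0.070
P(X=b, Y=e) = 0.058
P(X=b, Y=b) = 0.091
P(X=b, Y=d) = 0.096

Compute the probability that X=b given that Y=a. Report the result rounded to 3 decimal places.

0.555

P(Y=a) = 0.014 + 0.096 + 0.063 = 0.173.
P(X=b | Y=a) = 0.096/0.173 = 0.555.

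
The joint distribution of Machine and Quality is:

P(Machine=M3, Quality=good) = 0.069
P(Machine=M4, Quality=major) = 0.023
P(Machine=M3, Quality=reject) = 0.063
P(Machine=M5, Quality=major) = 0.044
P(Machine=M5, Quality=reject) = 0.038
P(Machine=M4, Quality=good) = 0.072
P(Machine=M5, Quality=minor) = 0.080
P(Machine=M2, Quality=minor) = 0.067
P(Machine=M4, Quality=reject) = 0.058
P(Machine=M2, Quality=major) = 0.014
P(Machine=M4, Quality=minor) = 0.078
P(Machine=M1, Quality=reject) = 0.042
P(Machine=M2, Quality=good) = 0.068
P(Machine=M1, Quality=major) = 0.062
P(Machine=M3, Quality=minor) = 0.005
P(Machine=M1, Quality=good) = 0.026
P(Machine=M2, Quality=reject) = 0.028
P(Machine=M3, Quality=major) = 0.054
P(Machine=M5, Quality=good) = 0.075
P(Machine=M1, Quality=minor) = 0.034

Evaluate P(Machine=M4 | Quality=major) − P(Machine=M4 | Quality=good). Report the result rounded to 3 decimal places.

-0.116

P(Quality=major) = 0.062 + 0.014 + 0.054 + 0.023 + 0.044 = 0.197; P(Machine=M4 | Quality=major) = 0.023/0.197 = 0.1168.
P(Quality=good) = 0.026 + 0.068 + 0.069 + 0.072 + 0.075 = 0.310; P(Machine=M4 | Quality=good) = 0.072/0.310 = 0.2323.
Difference = -0.116.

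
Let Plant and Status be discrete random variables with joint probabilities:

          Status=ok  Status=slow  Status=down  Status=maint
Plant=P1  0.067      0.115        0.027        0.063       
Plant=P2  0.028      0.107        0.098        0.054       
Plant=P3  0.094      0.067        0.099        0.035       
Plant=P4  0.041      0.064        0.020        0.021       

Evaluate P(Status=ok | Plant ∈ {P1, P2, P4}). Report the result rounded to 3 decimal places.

0.193

P(Plant=P1) = 0.067 + 0.115 + 0.027 + 0.063 = 0.272.
P(Plant=P2) = 0.028 + 0.107 + 0.098 + 0.054 = 0.287.
P(Plant=P4) = 0.041 + 0.064 + 0.020 + 0.021 = 0.146.
P(Plant ∈ {P1, P2, P4}) = 0.272 + 0.287 + 0.146 = 0.705; P(Status=ok, Plant ∈ {P1, P2, P4}) = 0.067 + 0.028 + 0.041 = 0.136.
P(Status=ok | Plant ∈ {P1, P2, P4}) = 0.136/0.705 = 0.193.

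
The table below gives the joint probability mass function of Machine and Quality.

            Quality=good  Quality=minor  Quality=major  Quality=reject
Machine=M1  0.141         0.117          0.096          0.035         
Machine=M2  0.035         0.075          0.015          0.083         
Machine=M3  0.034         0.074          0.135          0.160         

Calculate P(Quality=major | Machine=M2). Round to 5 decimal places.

P(Machine=M2) = 0.035 + 0.075 + 0.015 + 0.083 = 0.208.
P(Quality=major | Machine=M2) = 0.015/0.208 = 0.07212.

0.07212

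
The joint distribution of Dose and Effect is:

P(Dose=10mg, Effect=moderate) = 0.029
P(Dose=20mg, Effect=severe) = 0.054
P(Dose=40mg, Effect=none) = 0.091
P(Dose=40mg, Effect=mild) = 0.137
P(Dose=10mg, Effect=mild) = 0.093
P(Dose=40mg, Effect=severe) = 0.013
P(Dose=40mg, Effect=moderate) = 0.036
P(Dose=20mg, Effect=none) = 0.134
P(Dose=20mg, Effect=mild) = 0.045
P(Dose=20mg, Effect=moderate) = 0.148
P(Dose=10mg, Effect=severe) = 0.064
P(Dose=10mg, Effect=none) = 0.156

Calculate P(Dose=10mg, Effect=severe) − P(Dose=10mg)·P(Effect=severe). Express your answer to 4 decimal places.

P(Dose=10mg) = 0.156 + 0.093 + 0.029 + 0.064 = 0.342.
P(Effect=severe) = 0.064 + 0.054 + 0.013 = 0.131.
P(Dose=10mg, Effect=severe) − P(Dose=10mg)P(Effect=severe) = 0.064 − 0.342×0.131 = 0.0192.

0.0192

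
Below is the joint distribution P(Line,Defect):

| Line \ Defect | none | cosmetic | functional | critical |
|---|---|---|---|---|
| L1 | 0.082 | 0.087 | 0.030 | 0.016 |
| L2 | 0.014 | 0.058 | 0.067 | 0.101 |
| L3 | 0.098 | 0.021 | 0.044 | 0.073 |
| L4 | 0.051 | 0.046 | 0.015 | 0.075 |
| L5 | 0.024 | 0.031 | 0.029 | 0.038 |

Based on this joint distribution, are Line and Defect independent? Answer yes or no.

no

P(Line=L2) = 0.240 and P(Defect=none) = 0.269, so their product is 0.06456, but P(Line=L2, Defect=none) = 0.014. Since these differ, Line and Defect are not independent.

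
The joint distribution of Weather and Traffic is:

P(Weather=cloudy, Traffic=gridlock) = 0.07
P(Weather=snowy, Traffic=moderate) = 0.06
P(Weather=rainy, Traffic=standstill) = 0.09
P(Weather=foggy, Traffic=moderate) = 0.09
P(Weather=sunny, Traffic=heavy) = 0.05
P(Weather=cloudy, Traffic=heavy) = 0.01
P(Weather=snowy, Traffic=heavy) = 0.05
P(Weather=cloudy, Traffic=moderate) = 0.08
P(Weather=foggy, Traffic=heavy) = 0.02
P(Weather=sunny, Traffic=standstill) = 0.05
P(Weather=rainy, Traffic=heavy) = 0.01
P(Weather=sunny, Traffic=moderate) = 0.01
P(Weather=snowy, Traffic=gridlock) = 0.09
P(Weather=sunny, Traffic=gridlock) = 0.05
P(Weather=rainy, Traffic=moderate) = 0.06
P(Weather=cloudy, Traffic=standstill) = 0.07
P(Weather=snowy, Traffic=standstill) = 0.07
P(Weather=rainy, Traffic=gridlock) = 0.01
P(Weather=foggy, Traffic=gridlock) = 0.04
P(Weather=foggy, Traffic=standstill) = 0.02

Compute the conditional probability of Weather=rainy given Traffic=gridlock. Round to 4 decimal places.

0.0385

P(Traffic=gridlock) = 0.05 + 0.07 + 0.01 + 0.09 + 0.04 = 0.26.
P(Weather=rainy | Traffic=gridlock) = 0.01/0.26 = 0.0385.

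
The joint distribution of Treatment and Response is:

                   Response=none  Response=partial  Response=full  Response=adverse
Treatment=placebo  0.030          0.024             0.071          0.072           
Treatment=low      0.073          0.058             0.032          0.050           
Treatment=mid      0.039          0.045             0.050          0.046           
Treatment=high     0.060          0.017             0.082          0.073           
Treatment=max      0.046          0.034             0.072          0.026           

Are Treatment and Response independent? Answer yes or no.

no

P(Treatment=low) = 0.213 and P(Response=full) = 0.307, so their product is 0.06539, but P(Treatment=low, Response=full) = 0.032. Since these differ, Treatment and Response are not independent.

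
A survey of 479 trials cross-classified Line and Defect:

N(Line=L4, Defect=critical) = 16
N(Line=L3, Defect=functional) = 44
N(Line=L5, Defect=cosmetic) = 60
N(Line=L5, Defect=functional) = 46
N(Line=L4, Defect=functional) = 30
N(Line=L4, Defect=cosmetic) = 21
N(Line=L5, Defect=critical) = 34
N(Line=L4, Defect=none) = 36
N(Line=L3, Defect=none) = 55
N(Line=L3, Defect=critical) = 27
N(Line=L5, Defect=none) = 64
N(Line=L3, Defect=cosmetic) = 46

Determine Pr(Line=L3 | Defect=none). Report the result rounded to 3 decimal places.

Total with Defect=none: 55 + 36 + 64 = 155.
P(Line=L3 | Defect=none) = 55/155 = 0.355.

0.355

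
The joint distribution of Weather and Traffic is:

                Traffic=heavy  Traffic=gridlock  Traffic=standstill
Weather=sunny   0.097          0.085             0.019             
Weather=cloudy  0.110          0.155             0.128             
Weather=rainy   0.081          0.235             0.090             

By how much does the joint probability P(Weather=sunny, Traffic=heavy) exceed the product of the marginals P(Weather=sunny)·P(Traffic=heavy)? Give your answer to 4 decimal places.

0.0391

P(Weather=sunny) = 0.097 + 0.085 + 0.019 = 0.201.
P(Traffic=heavy) = 0.097 + 0.110 + 0.081 = 0.288.
P(Weather=sunny, Traffic=heavy) − P(Weather=sunny)P(Traffic=heavy) = 0.097 − 0.201×0.288 = 0.0391.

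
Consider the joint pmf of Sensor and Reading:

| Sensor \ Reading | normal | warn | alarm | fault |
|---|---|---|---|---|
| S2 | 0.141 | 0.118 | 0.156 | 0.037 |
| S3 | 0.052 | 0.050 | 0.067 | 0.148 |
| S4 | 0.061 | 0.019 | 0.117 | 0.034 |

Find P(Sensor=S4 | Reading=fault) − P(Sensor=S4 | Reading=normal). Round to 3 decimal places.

-0.085

P(Reading=fault) = 0.037 + 0.148 + 0.034 = 0.219; P(Sensor=S4 | Reading=fault) = 0.034/0.219 = 0.1553.
P(Reading=normal) = 0.141 + 0.052 + 0.061 = 0.254; P(Sensor=S4 | Reading=normal) = 0.061/0.254 = 0.2402.
Difference = -0.085.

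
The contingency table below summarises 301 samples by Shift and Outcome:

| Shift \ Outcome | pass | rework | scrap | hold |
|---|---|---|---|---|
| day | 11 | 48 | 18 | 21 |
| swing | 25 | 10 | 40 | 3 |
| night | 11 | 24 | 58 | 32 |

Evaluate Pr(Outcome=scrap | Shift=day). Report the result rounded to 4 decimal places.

0.1837

Total with Shift=day: 11 + 48 + 18 + 21 = 98.
P(Outcome=scrap | Shift=day) = 18/98 = 0.1837.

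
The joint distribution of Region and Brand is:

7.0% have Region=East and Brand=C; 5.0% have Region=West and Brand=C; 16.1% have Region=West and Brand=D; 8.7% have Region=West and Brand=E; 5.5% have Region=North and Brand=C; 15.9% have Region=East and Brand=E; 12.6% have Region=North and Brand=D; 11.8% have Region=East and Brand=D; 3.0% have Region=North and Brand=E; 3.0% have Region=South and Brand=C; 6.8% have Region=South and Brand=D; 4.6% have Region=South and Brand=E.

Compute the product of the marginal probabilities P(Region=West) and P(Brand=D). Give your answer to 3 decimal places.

0.141

P(Region=West) = 0.050 + 0.161 + 0.087 = 0.298.
P(Brand=D) = 0.126 + 0.068 + 0.118 + 0.161 = 0.473.
Product: 0.298 × 0.473 = 0.141.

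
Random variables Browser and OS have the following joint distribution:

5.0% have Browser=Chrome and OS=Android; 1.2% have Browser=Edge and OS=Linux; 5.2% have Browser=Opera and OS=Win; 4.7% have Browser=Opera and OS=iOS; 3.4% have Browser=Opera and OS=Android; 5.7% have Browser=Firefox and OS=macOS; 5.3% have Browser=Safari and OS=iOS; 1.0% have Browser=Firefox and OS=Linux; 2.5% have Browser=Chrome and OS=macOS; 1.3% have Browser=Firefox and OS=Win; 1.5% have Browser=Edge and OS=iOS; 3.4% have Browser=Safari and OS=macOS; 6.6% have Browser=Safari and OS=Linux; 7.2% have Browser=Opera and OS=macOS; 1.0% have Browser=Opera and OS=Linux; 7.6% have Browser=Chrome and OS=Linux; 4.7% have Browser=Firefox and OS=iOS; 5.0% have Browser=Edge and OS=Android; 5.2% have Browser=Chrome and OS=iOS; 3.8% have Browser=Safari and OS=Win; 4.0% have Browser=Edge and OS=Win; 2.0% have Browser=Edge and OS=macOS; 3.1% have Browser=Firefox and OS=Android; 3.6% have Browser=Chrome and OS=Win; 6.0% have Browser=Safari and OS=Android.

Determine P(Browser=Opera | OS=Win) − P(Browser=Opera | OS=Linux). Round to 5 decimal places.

P(OS=Win) = 0.036 + 0.013 + 0.038 + 0.040 + 0.052 = 0.179; P(Browser=Opera | OS=Win) = 0.052/0.179 = 0.290503.
P(OS=Linux) = 0.076 + 0.010 + 0.066 + 0.012 + 0.010 = 0.174; P(Browser=Opera | OS=Linux) = 0.010/0.174 = 0.057471.
Difference = 0.23303.

0.23303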